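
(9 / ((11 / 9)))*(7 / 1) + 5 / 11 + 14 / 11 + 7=663 / 11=60.27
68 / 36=17 / 9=1.89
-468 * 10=-4680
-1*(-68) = 68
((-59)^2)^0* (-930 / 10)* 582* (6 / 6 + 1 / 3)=-72168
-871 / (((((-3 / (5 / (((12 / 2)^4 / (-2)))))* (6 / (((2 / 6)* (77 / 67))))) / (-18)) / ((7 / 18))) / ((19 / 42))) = 95095 / 209952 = 0.45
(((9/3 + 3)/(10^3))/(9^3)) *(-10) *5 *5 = -1/486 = -0.00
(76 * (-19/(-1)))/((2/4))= 2888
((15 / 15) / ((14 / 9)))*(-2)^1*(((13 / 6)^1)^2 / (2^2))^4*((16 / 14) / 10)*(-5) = 815730721 / 585252864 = 1.39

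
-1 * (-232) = 232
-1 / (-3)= 1 / 3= 0.33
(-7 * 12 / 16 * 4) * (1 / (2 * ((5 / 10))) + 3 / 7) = -30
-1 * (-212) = 212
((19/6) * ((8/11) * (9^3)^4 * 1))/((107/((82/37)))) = 586700290449864/43549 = 13472187431.40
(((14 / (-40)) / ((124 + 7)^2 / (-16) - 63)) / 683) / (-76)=-7 / 1178895565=-0.00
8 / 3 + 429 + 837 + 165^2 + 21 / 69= 1966084 / 69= 28493.97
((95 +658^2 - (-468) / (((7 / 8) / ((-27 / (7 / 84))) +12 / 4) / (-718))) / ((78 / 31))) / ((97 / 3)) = 77297296053 / 19593418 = 3945.06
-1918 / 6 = -959 / 3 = -319.67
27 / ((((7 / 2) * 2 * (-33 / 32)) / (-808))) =232704 / 77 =3022.13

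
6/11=0.55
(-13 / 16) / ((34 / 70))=-455 / 272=-1.67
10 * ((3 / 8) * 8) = 30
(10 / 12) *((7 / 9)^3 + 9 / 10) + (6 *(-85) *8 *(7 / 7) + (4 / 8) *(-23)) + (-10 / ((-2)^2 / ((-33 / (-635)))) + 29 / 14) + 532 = -27658150787 / 7776972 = -3556.42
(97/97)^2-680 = -679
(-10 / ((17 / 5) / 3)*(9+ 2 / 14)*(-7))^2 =92160000 / 289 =318892.73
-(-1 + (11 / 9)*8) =-79 / 9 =-8.78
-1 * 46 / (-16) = 23 / 8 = 2.88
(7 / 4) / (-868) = -0.00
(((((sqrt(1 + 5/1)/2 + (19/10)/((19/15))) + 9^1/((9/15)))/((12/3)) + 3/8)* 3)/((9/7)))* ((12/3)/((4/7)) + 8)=168.22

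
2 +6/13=32/13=2.46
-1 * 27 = -27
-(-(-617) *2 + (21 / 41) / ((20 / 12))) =-253033 / 205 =-1234.31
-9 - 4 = -13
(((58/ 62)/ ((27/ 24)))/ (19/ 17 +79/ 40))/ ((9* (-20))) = -7888/ 5280633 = -0.00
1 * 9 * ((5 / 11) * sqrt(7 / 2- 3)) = 2.89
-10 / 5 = -2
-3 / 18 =-1 / 6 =-0.17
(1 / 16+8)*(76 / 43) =57 / 4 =14.25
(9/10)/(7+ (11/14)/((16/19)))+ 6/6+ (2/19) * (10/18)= 1780553/1519335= 1.17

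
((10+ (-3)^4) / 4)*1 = 91 / 4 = 22.75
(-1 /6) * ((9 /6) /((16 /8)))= -1 /8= -0.12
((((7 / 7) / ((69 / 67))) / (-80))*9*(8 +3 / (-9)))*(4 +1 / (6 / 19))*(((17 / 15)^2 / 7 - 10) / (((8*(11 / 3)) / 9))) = 18.08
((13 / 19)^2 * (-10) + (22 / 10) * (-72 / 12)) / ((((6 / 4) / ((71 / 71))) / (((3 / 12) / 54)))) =-8069 / 146205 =-0.06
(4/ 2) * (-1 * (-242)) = 484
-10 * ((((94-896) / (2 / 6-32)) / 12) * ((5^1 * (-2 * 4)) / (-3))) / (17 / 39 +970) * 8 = -1668160 / 719093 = -2.32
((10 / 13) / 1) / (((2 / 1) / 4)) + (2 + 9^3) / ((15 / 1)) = 9803 / 195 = 50.27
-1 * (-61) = 61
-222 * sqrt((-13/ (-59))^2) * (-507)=24800.03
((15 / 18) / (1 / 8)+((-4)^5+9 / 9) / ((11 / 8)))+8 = -2188 / 3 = -729.33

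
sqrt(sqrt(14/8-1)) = sqrt(2) * 3^(1/4)/2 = 0.93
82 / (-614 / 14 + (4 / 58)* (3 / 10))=-41615 / 22247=-1.87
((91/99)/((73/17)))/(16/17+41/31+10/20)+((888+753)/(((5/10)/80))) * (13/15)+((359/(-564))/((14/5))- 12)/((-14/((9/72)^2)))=11297263664321203579/49646934070272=227552.09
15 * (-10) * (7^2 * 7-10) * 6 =-299700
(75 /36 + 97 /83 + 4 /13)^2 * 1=2124380281 /167650704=12.67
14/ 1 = 14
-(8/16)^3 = -1/8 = -0.12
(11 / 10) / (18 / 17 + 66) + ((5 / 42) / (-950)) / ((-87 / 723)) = 13457 / 771400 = 0.02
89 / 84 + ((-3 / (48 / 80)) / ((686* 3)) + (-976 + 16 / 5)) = -19998469 / 20580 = -971.74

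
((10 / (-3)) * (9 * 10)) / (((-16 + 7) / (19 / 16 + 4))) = 2075 / 12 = 172.92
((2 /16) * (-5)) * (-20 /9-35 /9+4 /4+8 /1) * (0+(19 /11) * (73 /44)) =-90155 /17424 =-5.17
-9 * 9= -81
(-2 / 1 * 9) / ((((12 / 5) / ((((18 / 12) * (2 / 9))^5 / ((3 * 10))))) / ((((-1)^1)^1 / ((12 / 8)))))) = 0.00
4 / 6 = 2 / 3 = 0.67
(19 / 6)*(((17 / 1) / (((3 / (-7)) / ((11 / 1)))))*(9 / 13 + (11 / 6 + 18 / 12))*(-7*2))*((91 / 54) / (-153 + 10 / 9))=-191332603 / 221454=-863.98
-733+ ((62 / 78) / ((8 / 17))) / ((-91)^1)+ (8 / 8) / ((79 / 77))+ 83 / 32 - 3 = -6571448795 / 8971872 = -732.45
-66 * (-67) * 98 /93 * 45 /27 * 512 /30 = 36979712 /279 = 132543.77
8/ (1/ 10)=80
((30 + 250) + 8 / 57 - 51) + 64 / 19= 13253 / 57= 232.51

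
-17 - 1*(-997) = 980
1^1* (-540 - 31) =-571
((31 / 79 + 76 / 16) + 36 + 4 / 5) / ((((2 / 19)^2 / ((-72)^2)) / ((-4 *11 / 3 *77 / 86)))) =-4376780637768 / 16985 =-257685053.74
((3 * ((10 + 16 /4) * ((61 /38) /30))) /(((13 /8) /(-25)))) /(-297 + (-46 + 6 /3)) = 8540 /84227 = 0.10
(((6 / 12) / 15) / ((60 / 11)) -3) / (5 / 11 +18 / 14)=-414953 / 241200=-1.72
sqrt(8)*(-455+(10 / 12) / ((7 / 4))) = -19090*sqrt(2) / 21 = -1285.59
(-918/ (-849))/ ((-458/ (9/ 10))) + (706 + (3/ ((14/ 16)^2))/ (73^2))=119472393513643/ 169224686470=706.00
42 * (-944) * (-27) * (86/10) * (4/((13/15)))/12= 46031328/13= 3540871.38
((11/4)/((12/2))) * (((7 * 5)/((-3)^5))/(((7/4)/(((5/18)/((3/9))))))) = -275/8748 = -0.03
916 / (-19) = -916 / 19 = -48.21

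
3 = 3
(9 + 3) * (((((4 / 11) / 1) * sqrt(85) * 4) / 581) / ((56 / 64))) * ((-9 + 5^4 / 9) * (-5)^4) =174080000 * sqrt(85) / 134211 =11958.32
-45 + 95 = 50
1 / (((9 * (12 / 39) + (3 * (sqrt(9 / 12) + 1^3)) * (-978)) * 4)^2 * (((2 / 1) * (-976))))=-5306133391 / 50237543157075859968 + 758120987 * sqrt(3) / 12559385789268964992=-0.00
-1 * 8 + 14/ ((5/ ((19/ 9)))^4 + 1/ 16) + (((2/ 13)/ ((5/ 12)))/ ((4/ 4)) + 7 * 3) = 59025812709/ 4273120865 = 13.81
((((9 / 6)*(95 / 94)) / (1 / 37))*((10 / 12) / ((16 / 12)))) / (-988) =-2775 / 78208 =-0.04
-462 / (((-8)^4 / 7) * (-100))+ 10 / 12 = 516851 / 614400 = 0.84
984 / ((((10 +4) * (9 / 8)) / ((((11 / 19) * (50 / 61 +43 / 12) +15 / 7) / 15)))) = 149827448 / 7666785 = 19.54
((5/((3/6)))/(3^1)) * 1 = 10/3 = 3.33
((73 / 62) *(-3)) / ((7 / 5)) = -1095 / 434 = -2.52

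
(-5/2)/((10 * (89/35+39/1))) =-35/5816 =-0.01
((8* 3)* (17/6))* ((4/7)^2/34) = 0.65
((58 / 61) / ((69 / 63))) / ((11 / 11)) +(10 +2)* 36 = 607314 / 1403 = 432.87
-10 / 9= -1.11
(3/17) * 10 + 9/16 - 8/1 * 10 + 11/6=-61885/816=-75.84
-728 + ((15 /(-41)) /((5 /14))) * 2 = -29932 /41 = -730.05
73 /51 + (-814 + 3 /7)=-289934 /357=-812.14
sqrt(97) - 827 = -817.15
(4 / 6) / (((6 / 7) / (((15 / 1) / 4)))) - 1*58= -661 / 12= -55.08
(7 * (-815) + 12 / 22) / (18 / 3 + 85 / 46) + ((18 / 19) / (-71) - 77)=-803.90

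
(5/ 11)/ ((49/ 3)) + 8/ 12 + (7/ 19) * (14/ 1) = 179803/ 30723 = 5.85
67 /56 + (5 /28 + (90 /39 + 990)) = 993.68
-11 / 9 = -1.22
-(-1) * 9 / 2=9 / 2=4.50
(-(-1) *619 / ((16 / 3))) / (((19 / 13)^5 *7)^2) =256003219363593 / 4806755946115984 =0.05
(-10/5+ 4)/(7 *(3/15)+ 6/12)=1.05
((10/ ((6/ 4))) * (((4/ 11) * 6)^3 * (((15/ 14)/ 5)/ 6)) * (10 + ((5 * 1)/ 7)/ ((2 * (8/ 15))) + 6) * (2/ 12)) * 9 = 4032720/ 65219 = 61.83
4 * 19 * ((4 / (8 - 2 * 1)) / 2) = 76 / 3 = 25.33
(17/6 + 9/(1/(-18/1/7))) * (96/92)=-3412/161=-21.19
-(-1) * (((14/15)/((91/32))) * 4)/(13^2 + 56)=256/43875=0.01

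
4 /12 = 1 /3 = 0.33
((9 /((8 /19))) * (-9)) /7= -1539 /56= -27.48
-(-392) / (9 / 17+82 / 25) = 166600 / 1619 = 102.90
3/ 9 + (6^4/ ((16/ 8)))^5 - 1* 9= 342764853755878/ 3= 114254951251959.33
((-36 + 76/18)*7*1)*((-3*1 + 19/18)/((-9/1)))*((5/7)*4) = -100100/729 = -137.31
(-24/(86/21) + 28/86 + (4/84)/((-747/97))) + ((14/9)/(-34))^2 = -3239341792/584827047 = -5.54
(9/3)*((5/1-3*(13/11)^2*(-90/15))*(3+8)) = 10941/11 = 994.64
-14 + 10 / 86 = -597 / 43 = -13.88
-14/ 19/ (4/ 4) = -0.74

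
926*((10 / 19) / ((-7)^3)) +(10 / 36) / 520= -17328203 / 12199824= -1.42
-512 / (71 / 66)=-33792 / 71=-475.94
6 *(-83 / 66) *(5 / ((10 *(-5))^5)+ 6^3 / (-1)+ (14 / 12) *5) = 3270718750249 / 2062500000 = 1585.80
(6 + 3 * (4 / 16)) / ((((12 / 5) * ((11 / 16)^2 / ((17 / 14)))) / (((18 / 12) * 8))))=73440 / 847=86.71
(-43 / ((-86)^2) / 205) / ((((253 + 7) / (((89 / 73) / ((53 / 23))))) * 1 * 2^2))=-2047 / 141877777600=-0.00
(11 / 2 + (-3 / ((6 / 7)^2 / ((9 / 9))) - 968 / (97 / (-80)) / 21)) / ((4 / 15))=1606515 / 10864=147.88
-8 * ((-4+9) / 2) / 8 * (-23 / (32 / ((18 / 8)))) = 1035 / 256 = 4.04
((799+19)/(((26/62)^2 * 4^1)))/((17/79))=5403.91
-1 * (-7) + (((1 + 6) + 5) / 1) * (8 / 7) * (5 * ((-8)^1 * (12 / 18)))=-2511 / 7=-358.71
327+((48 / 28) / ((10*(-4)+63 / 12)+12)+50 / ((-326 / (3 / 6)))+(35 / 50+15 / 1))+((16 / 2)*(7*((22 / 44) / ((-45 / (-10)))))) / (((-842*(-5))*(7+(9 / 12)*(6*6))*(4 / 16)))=11454922974254 / 33440331015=342.55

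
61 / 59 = 1.03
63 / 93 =21 / 31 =0.68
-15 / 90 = -1 / 6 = -0.17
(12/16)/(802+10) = 3/3248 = 0.00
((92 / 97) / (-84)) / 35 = -23 / 71295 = -0.00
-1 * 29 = -29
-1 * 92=-92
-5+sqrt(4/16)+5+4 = 9/2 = 4.50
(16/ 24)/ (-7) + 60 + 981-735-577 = -5693/ 21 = -271.10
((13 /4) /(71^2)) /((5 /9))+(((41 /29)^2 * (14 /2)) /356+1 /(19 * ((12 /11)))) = 38156899871 /430137742260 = 0.09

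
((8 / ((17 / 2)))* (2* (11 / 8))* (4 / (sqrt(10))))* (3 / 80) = 33* sqrt(10) / 850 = 0.12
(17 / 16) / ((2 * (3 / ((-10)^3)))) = -2125 / 12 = -177.08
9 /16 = 0.56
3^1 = 3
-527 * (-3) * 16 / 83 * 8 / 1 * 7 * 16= 22665216 / 83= 273074.89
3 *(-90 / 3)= -90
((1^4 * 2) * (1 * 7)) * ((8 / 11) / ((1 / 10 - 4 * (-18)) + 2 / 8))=2240 / 15917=0.14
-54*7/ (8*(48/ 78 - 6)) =351/ 40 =8.78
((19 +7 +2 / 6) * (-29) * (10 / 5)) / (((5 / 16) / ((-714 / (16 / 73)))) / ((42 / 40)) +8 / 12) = -417940257 / 182402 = -2291.31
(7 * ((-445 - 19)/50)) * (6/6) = -1624/25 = -64.96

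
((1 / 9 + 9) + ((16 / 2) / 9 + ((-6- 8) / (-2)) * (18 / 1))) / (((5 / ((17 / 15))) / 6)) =184.96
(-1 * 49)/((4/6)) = -147/2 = -73.50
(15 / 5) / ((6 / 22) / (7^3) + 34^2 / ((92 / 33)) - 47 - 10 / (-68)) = 0.01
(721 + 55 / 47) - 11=33425 / 47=711.17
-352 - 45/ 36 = -1413/ 4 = -353.25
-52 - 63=-115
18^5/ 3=629856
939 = 939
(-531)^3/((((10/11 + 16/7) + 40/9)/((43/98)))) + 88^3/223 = -142081560501749/16527868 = -8596484.47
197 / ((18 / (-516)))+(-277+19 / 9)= -53300 / 9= -5922.22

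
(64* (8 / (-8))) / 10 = -32 / 5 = -6.40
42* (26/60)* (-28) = -2548/5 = -509.60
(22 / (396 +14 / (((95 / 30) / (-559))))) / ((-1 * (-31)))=-0.00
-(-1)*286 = 286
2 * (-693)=-1386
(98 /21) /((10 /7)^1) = 49 /15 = 3.27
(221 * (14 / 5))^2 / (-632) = -2393209 / 3950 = -605.88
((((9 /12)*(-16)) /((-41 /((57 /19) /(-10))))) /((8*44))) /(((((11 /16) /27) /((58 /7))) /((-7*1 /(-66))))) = -2349 /272855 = -0.01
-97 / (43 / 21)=-2037 / 43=-47.37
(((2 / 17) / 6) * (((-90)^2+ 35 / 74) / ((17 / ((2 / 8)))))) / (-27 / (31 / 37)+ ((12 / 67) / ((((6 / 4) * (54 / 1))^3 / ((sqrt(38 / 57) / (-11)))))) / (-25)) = -5345030059679024658034059375 / 73743315198224129258451436376 -626737280015248875 * sqrt(6) / 682125665583573195640675786478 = -0.07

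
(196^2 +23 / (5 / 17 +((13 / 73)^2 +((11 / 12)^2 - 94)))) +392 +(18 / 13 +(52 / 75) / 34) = 779025077059128464 / 20073228387225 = 38809.16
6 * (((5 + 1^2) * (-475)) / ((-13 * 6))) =2850 / 13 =219.23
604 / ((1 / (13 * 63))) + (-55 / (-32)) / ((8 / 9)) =126637551 / 256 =494677.93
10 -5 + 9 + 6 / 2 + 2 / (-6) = 50 / 3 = 16.67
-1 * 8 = -8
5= 5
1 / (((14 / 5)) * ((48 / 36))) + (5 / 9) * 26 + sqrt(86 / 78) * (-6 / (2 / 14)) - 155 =-70705 / 504 - 14 * sqrt(1677) / 13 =-184.39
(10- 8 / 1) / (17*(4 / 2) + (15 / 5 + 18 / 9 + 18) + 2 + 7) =1 / 33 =0.03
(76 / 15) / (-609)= -76 / 9135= -0.01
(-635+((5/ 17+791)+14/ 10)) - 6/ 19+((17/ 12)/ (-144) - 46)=310798273/ 2790720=111.37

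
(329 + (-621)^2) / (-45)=-77194 / 9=-8577.11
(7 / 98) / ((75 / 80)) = 8 / 105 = 0.08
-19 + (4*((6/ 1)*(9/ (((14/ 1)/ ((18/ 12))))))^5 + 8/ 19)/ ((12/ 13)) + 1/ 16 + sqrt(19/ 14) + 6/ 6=sqrt(266)/ 14 + 860699839045/ 30655968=28077.26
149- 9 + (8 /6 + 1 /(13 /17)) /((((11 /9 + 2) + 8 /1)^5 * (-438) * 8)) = 22341951240329977 /159585366007184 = 140.00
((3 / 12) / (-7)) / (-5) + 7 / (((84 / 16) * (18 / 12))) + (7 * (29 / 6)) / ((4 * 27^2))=555799 / 612360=0.91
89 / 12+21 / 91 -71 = -9883 / 156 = -63.35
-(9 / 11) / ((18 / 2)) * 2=-0.18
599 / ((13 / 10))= 5990 / 13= 460.77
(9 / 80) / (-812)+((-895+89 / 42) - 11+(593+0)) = -310.88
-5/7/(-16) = 5/112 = 0.04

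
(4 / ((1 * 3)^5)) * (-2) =-0.03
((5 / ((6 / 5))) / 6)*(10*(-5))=-625 / 18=-34.72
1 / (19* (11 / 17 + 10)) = 17 / 3439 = 0.00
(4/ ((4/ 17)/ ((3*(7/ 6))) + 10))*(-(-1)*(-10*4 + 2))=-9044/ 599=-15.10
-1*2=-2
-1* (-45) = 45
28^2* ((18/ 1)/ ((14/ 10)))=10080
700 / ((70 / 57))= 570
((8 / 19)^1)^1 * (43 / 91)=344 / 1729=0.20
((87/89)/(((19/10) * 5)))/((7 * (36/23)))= 667/71022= 0.01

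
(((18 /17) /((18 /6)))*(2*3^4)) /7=972 /119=8.17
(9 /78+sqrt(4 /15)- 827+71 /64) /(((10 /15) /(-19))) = 39161565 /1664- 19 *sqrt(15) /5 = 23519.88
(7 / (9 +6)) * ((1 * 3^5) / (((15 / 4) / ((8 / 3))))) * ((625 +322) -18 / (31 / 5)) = 59002272 / 775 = 76131.96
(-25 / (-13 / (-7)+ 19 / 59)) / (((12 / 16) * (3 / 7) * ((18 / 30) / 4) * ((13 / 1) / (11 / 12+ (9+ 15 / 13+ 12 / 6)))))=-29473745 / 123201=-239.23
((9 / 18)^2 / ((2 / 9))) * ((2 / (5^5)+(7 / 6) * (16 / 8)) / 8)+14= 2865643 / 200000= 14.33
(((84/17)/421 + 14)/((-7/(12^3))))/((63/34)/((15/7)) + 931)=-247553280/66693557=-3.71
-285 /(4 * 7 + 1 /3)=-171 /17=-10.06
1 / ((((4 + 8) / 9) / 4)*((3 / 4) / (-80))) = -320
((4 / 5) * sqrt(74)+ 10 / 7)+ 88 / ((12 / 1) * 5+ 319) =4406 / 2653+ 4 * sqrt(74) / 5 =8.54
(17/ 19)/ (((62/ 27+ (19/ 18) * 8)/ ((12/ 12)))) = 459/ 5510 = 0.08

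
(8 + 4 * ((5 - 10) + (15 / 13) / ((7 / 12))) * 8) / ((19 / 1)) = -8072 / 1729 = -4.67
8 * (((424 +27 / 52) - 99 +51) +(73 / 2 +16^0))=43058 / 13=3312.15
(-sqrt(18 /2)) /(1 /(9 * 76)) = -2052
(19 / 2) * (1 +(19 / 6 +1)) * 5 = 2945 / 12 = 245.42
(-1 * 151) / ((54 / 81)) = -453 / 2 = -226.50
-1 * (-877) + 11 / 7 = 878.57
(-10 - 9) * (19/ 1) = -361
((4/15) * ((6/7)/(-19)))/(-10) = 4/3325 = 0.00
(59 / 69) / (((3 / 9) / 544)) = 32096 / 23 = 1395.48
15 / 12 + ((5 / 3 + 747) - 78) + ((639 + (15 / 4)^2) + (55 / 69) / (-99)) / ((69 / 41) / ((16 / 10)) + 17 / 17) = 1655342011 / 1671732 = 990.20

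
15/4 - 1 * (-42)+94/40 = 481/10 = 48.10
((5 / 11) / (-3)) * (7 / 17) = -35 / 561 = -0.06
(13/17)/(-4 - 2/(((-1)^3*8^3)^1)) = -3328/17391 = -0.19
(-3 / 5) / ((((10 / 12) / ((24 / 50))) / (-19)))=4104 / 625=6.57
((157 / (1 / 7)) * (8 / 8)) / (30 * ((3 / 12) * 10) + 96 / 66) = 12089 / 841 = 14.37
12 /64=3 /16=0.19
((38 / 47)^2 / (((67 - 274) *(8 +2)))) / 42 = -361 / 48012615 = -0.00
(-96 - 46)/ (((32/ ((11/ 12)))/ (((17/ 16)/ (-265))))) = 13277/ 814080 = 0.02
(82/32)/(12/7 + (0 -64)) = -287/6976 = -0.04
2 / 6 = 1 / 3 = 0.33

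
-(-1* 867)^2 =-751689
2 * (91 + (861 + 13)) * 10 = 19300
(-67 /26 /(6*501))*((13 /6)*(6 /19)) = -0.00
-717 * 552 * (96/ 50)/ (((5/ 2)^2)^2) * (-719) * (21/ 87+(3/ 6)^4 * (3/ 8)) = 1678386169008/ 453125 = 3704024.65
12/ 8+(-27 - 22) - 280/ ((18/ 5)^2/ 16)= -63695/ 162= -393.18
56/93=0.60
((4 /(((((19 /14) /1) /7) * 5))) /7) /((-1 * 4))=-14 /95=-0.15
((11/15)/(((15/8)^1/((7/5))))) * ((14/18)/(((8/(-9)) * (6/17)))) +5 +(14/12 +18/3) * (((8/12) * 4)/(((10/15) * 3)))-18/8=147799/13500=10.95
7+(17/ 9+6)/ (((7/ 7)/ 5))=418/ 9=46.44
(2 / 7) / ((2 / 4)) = 4 / 7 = 0.57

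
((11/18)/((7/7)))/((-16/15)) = -55/96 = -0.57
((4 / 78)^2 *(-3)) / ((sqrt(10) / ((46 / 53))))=-92 *sqrt(10) / 134355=-0.00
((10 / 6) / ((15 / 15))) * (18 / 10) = 3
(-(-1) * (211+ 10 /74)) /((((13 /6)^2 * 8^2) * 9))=1953 /25012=0.08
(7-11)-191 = -195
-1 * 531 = -531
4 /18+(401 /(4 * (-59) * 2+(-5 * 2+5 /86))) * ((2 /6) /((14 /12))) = -40490 /2611161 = -0.02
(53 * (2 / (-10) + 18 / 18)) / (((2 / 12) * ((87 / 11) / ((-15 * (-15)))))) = 209880 / 29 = 7237.24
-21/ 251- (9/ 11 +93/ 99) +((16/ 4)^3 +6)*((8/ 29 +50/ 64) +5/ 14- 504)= -35182.84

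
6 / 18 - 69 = -206 / 3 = -68.67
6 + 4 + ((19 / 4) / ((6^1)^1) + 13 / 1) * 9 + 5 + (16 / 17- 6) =18233 / 136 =134.07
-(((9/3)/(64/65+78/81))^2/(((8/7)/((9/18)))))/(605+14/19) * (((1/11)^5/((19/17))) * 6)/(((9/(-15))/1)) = 970207875/10190281897916384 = 0.00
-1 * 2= -2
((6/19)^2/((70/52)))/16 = 0.00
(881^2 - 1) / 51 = 258720 / 17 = 15218.82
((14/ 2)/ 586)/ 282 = 0.00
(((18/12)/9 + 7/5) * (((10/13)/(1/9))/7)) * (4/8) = 141/182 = 0.77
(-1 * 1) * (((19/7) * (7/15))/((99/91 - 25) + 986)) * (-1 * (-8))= -6916/656625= -0.01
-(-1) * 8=8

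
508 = 508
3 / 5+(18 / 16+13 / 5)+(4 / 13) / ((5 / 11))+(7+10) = 22.00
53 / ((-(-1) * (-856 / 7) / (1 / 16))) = -371 / 13696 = -0.03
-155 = -155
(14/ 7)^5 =32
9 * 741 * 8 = 53352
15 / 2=7.50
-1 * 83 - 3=-86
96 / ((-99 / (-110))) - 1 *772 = -1996 / 3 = -665.33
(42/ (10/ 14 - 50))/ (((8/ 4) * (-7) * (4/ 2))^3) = 1/ 25760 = 0.00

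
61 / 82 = 0.74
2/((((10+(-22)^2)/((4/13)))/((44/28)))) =44/22477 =0.00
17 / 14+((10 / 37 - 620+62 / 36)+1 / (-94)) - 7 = -623.80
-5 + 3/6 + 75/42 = -2.71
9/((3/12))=36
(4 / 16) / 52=1 / 208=0.00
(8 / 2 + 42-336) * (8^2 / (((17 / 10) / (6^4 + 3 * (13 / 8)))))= -241442400 / 17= -14202494.12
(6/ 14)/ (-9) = -1/ 21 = -0.05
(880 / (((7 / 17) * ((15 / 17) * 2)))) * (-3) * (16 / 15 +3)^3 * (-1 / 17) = 339563576 / 23625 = 14373.06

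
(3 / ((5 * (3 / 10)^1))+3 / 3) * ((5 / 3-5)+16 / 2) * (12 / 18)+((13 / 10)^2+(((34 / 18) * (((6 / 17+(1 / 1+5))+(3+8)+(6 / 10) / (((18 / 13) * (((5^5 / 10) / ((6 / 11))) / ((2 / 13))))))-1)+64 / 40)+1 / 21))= 377339029 / 8662500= 43.56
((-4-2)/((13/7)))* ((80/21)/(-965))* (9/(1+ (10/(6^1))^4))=11664/885677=0.01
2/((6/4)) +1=7/3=2.33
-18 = -18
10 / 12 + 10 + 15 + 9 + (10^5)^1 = 600209 / 6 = 100034.83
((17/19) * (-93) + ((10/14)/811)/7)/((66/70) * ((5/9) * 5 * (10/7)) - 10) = 23560224/1772035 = 13.30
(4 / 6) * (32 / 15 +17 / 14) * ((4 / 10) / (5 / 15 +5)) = 703 / 4200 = 0.17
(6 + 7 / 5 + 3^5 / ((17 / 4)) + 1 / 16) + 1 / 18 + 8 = 889781 / 12240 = 72.69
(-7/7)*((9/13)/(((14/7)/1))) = -9/26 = -0.35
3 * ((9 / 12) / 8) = 9 / 32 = 0.28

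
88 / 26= 3.38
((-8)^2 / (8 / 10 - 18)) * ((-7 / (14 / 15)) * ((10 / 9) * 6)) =8000 / 43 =186.05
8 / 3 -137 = -403 / 3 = -134.33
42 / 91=6 / 13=0.46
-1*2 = -2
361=361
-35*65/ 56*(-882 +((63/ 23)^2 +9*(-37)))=103799475/ 2116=49054.57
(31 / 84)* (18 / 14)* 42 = 279 / 14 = 19.93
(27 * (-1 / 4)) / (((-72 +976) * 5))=-27 / 18080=-0.00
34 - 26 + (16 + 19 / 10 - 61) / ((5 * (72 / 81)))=-679 / 400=-1.70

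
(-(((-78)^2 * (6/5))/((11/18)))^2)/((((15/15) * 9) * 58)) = -23985756288/87725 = -273419.85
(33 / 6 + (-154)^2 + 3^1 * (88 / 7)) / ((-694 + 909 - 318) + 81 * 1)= -30239 / 28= -1079.96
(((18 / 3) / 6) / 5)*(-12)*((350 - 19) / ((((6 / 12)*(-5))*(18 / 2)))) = 2648 / 75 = 35.31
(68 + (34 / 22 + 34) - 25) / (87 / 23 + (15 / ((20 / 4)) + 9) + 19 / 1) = 621 / 275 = 2.26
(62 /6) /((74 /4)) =62 /111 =0.56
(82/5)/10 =41/25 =1.64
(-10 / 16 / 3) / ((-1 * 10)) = 1 / 48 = 0.02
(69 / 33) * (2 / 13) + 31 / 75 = 7883 / 10725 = 0.74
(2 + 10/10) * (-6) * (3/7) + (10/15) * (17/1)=76/21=3.62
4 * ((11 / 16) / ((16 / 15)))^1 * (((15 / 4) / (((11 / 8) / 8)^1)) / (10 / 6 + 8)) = 675 / 116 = 5.82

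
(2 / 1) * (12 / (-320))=-3 / 40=-0.08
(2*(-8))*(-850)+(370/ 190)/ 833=13600.00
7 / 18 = 0.39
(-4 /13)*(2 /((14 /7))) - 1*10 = -134 /13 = -10.31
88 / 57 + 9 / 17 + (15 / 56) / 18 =75541 / 36176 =2.09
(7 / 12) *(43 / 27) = 301 / 324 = 0.93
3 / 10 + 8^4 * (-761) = -31170557 / 10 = -3117055.70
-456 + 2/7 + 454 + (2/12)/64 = -4601/2688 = -1.71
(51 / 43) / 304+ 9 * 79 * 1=9294243 / 13072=711.00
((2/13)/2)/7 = 1/91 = 0.01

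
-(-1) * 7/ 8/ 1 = 7/ 8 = 0.88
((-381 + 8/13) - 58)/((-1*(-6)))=-5699/78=-73.06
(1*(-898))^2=806404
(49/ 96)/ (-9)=-49/ 864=-0.06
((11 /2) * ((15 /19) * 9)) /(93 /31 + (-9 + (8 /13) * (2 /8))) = -19305 /2888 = -6.68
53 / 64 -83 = -5259 / 64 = -82.17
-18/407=-0.04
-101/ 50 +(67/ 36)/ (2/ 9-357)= -650297/ 321100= -2.03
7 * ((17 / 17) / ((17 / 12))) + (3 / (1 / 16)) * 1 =52.94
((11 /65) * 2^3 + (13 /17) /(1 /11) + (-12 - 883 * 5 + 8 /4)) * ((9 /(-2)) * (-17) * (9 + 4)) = -21954753 /5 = -4390950.60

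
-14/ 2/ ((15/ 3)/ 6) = -42/ 5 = -8.40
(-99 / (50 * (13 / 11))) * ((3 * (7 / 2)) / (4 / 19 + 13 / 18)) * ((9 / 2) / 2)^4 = -483.36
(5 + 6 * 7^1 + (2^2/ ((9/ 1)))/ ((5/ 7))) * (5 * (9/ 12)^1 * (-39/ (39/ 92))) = -49289/ 3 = -16429.67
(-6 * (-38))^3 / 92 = 2963088 / 23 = 128829.91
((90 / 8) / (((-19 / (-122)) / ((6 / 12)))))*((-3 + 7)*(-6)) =-16470 / 19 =-866.84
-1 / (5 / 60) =-12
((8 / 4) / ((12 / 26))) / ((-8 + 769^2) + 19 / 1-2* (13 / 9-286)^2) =351 / 34783690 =0.00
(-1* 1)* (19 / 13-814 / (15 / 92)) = 973259 / 195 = 4991.07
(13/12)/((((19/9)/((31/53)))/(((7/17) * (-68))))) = -8463/1007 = -8.40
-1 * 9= -9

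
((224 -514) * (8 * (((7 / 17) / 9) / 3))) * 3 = -16240 / 153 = -106.14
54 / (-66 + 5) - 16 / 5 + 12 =2414 / 305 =7.91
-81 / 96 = -27 / 32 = -0.84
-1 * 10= -10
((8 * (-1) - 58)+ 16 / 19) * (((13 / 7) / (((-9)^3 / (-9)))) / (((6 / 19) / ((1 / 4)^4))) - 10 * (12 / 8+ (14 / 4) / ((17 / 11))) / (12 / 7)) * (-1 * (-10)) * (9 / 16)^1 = 1006296789695 / 125024256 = 8048.81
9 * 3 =27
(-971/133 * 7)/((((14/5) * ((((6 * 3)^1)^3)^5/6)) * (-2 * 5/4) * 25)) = 971/3738763341631258214400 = 0.00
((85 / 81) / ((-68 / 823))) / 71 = -0.18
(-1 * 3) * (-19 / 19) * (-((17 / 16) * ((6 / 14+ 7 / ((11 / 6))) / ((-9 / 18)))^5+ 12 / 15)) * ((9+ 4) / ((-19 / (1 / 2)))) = -12394097208334959 / 257144494915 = -48198.96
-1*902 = -902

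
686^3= 322828856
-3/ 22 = -0.14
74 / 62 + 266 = 8283 / 31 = 267.19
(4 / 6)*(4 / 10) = 4 / 15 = 0.27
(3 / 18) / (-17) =-1 / 102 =-0.01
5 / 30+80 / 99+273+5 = 55237 / 198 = 278.97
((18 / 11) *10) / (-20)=-9 / 11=-0.82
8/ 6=4/ 3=1.33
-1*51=-51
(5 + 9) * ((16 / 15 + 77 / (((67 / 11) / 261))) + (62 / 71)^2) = 234153477278 / 5066205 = 46218.71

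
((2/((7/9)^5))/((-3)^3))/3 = -1458/16807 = -0.09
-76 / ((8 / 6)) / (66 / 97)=-1843 / 22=-83.77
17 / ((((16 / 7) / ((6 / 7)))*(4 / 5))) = 255 / 32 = 7.97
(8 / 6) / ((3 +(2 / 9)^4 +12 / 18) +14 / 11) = 96228 / 356657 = 0.27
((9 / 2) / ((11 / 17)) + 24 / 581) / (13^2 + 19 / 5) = 149035 / 3681216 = 0.04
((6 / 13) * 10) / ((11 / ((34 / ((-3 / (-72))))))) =48960 / 143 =342.38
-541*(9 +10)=-10279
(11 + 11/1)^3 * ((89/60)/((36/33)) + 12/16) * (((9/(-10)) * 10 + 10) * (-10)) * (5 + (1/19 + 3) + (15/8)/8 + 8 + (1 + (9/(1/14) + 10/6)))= -1069103827099/32832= -32562860.23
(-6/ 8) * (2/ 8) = -3/ 16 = -0.19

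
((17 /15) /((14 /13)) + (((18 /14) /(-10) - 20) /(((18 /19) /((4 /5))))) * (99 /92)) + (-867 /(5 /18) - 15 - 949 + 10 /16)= -396235171 /96600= -4101.81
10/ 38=5/ 19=0.26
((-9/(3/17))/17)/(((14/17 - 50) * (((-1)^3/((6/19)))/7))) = -1071/7942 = -0.13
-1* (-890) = 890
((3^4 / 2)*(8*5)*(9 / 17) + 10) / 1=14750 / 17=867.65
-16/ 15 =-1.07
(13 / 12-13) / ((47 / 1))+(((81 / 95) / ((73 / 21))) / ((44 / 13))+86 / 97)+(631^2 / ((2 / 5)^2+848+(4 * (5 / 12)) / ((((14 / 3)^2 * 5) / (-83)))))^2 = 2647583840287978538876399731 / 11978004983644216437030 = 221037.13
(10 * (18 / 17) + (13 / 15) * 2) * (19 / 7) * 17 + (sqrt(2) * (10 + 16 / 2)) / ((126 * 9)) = sqrt(2) / 63 + 59698 / 105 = 568.57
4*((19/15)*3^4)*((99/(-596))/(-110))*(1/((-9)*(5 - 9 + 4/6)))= 1539/74500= 0.02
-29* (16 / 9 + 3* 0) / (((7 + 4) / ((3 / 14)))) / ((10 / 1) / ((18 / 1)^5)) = -73063296 / 385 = -189774.79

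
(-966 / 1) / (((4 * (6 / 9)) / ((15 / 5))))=-4347 / 4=-1086.75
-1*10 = -10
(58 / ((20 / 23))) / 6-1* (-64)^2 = -245093 / 60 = -4084.88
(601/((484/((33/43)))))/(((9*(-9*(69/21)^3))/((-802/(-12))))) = -0.02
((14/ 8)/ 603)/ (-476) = -1/ 164016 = -0.00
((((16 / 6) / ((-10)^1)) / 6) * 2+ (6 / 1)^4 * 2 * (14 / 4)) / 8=102059 / 90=1133.99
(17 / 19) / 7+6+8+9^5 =59063.13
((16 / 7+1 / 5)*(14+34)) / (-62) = -2088 / 1085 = -1.92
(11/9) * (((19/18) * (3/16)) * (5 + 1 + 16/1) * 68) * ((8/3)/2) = 39083/81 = 482.51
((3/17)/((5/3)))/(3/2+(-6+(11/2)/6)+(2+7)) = 108/5525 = 0.02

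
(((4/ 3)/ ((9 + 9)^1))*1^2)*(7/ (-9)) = -0.06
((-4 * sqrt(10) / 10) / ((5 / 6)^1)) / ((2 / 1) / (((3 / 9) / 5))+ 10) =-3 * sqrt(10) / 250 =-0.04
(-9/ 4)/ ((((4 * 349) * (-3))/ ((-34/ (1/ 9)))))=-459/ 2792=-0.16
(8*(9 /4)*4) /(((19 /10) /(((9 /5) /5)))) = 1296 /95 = 13.64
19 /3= 6.33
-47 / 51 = -0.92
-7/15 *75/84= -0.42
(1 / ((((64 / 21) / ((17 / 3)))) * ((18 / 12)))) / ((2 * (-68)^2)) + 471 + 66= 28044295 / 52224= 537.00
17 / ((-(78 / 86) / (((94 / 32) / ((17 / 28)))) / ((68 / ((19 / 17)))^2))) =-4726286348 / 14079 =-335697.59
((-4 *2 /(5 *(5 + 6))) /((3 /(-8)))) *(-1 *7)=-448 /165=-2.72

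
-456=-456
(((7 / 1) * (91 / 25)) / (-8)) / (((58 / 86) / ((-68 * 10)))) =465647 / 145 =3211.36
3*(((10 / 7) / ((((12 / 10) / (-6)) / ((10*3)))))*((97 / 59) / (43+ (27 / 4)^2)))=-6984000 / 585221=-11.93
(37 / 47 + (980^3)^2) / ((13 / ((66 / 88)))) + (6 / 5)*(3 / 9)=624518878509120005443 / 12220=51106291203692308.14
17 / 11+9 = 116 / 11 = 10.55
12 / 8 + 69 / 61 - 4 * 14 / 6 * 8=-26365 / 366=-72.04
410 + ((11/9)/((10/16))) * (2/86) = 793438/1935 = 410.05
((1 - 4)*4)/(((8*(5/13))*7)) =-39/70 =-0.56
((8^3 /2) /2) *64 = 8192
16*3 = 48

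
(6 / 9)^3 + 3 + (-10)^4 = 270089 / 27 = 10003.30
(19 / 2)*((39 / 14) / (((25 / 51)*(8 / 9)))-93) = -4607481 / 5600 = -822.76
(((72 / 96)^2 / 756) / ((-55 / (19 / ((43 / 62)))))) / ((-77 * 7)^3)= 589 / 248866656820320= 0.00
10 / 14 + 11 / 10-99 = -6803 / 70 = -97.19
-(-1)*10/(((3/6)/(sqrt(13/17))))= 20*sqrt(221)/17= 17.49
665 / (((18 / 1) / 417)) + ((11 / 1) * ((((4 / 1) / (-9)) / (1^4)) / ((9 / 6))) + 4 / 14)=5822281 / 378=15402.86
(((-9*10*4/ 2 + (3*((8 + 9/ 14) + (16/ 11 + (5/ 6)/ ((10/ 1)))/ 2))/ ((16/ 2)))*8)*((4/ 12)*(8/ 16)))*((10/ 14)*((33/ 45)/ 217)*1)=-0.57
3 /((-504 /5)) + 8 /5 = 1319 /840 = 1.57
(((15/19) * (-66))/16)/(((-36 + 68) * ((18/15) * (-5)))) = 165/9728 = 0.02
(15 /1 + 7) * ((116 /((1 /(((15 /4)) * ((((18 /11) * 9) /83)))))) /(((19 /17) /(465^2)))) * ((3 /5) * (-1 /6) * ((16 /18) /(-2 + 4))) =-23025367800 /1577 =-14600740.52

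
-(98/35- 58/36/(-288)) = -72721/25920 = -2.81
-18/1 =-18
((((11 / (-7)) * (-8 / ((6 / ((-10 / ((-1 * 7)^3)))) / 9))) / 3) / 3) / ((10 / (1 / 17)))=44 / 122451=0.00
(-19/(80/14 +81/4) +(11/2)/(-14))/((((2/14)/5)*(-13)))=8805/2908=3.03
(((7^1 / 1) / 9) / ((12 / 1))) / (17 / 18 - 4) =-0.02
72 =72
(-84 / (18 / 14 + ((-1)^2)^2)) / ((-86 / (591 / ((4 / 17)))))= 1476909 / 1376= 1073.34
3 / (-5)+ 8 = 37 / 5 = 7.40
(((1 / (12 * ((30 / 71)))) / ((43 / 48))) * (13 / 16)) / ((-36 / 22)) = -10153 / 92880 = -0.11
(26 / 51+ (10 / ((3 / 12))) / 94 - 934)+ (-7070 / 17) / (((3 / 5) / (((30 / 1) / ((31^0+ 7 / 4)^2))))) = -1068119276 / 290037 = -3682.70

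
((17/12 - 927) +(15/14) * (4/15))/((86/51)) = -548.72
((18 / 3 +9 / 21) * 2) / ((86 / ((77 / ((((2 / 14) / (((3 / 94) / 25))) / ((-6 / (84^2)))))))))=-99 / 1131760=-0.00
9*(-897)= -8073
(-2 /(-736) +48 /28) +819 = 2114167 /2576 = 820.72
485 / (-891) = -485 / 891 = -0.54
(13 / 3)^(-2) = 9 / 169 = 0.05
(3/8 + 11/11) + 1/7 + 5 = 365/56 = 6.52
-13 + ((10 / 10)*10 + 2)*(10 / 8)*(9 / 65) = -142 / 13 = -10.92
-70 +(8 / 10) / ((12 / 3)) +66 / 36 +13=-1649 / 30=-54.97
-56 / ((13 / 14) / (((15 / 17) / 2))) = -26.61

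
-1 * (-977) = 977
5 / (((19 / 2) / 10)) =100 / 19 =5.26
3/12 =1/4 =0.25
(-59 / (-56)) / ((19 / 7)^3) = 0.05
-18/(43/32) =-576/43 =-13.40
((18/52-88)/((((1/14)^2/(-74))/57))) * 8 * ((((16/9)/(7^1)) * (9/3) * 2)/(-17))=-51964334.91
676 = 676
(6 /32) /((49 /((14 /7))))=3 /392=0.01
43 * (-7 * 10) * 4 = -12040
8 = 8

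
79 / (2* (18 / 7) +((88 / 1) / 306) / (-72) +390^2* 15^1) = 1522962 / 43982856067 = 0.00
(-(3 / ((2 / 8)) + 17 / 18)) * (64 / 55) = -7456 / 495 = -15.06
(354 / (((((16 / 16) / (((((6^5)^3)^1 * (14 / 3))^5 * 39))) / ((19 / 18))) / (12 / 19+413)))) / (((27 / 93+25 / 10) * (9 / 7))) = 14783850303133591043267020202686091700102934606257772919901454130479104 / 173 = 85455782099038098515994340000000000000000000000000000000000000000000.00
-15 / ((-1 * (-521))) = -15 / 521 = -0.03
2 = 2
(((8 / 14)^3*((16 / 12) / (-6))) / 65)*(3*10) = -256 / 13377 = -0.02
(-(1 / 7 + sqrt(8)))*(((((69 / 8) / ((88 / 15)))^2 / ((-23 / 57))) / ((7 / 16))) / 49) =2654775 / 74373376 + 2654775*sqrt(2) / 5312384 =0.74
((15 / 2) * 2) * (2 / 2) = 15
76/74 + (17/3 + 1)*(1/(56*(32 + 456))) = 779033/758352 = 1.03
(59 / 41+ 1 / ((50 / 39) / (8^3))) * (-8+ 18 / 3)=-821638 / 1025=-801.60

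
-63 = -63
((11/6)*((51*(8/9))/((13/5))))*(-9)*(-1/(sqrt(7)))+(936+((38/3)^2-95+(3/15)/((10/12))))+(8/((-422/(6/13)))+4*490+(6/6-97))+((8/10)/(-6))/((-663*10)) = 3740*sqrt(7)/91+2004439864/699465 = 2974.41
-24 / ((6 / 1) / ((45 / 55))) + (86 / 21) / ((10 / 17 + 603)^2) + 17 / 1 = 333868905085 / 24321555951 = 13.73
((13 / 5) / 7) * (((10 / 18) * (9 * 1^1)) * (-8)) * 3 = -44.57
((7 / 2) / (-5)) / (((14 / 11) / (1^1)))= -11 / 20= -0.55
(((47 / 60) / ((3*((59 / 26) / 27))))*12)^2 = 120956004 / 87025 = 1389.90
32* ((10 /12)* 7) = 560 /3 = 186.67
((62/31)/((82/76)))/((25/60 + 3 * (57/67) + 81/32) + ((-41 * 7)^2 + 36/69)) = 11243136/499635480799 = 0.00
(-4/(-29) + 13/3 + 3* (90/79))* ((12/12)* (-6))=-108442/2291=-47.33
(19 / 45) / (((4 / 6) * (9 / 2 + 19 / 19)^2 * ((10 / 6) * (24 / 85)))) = 323 / 7260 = 0.04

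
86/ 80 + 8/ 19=1.50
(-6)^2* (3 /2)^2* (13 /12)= 351 /4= 87.75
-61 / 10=-6.10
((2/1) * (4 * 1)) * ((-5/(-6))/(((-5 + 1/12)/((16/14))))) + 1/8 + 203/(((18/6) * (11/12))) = 2631071/36344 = 72.39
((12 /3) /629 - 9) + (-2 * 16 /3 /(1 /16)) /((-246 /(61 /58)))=-55624325 /6730929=-8.26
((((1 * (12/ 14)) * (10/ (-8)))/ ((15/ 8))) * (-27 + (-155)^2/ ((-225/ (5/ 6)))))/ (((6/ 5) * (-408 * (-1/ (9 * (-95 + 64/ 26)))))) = -112.74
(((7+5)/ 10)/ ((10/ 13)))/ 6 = 13/ 50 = 0.26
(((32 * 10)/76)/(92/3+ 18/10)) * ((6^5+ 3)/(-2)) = -4667400/9253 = -504.42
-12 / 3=-4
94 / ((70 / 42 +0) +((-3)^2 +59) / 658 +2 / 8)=371112 / 7975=46.53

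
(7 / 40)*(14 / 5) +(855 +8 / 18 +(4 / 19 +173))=17598379 / 17100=1029.14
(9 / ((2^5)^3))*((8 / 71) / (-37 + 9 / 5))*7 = -315 / 51183616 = -0.00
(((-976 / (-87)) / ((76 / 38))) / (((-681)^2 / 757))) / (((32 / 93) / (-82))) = -2.18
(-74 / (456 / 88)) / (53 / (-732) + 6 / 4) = -18056 / 1805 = -10.00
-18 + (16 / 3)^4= 64078 / 81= 791.09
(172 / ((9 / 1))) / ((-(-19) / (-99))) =-1892 / 19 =-99.58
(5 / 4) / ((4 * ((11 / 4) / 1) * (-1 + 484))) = 5 / 21252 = 0.00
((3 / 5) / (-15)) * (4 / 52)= -1 / 325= -0.00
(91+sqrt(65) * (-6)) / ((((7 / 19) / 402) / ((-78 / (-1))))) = 7744932-3574584 * sqrt(65) / 7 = 3627900.92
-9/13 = -0.69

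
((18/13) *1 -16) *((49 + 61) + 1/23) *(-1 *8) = 3847120/299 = 12866.62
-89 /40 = -2.22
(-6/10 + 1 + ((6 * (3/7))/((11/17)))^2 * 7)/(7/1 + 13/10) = 939748/70301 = 13.37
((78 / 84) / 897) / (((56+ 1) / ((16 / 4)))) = 2 / 27531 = 0.00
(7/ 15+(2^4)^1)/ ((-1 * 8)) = -247/ 120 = -2.06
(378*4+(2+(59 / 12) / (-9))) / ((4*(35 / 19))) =3105607 / 15120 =205.40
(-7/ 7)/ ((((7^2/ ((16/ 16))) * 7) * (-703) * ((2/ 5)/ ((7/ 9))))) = 5/ 620046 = 0.00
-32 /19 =-1.68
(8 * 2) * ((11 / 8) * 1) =22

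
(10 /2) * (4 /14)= 10 /7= 1.43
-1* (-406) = 406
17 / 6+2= 29 / 6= 4.83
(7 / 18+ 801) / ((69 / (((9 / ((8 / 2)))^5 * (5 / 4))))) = 157737375 / 188416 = 837.18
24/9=8/3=2.67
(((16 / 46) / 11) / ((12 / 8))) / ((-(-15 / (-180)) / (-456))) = 29184 / 253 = 115.35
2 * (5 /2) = 5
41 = 41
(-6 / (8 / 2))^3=-27 / 8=-3.38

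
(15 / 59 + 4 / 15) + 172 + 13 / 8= 1232953 / 7080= 174.15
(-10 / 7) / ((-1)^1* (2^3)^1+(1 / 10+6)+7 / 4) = 9.52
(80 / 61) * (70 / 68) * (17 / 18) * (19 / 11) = 13300 / 6039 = 2.20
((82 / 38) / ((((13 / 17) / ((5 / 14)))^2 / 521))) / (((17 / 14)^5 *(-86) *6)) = -366341150 / 2035057947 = -0.18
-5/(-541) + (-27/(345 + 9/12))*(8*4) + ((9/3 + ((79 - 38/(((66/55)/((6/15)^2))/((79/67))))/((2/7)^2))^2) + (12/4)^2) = 3225381735558188681/4030419920400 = 800259.48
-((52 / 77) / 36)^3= -0.00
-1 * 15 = -15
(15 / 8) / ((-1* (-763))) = 15 / 6104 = 0.00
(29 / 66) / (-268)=-29 / 17688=-0.00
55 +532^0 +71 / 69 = 3935 / 69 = 57.03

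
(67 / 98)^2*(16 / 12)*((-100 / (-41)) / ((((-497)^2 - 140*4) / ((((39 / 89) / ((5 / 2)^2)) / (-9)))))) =-933712 / 19432809493209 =-0.00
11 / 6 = 1.83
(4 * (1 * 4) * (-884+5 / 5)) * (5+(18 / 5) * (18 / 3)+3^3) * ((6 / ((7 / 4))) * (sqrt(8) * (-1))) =181742592 * sqrt(2) / 35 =7343509.67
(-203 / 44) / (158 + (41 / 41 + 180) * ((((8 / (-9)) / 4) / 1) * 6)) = 609 / 11000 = 0.06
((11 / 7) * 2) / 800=11 / 2800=0.00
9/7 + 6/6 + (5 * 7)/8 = 373/56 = 6.66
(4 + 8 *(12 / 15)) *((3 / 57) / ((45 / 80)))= 832 / 855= 0.97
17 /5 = 3.40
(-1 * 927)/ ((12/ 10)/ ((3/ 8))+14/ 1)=-53.90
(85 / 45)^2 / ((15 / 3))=0.71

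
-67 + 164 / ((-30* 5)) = -5107 / 75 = -68.09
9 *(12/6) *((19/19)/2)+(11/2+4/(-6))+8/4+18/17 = 1723/102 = 16.89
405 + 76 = 481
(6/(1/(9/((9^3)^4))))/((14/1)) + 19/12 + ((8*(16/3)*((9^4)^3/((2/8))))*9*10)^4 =103731270299430596217915099083086589845755415861772222455234519820936565337/292889889684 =354164735462008103536484900000000000000000000000000000000000000.00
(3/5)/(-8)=-3/40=-0.08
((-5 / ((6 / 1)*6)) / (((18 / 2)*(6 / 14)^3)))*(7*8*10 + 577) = -649985 / 2916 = -222.90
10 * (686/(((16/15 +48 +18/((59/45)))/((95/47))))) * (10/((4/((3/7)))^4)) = 170251875/585083072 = 0.29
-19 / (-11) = 19 / 11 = 1.73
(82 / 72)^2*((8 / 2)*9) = 1681 / 36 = 46.69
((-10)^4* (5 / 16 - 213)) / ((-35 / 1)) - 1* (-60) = 425795 / 7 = 60827.86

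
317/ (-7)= -317/ 7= -45.29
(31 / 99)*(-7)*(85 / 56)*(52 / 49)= -3.53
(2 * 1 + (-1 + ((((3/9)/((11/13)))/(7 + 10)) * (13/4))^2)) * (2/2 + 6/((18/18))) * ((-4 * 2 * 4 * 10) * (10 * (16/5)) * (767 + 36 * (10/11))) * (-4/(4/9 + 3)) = 798315594657280/11924429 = 66947909.59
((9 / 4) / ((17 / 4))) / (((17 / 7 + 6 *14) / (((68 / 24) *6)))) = 63 / 605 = 0.10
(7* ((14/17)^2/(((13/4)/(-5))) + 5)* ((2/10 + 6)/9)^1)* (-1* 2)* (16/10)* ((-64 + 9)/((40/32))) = 151393088/56355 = 2686.42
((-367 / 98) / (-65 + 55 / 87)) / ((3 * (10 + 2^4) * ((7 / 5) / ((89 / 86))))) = 947227 / 1717963520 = 0.00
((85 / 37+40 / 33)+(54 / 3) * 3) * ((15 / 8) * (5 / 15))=35.94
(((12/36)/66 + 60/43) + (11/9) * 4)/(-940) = -17849/2667720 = -0.01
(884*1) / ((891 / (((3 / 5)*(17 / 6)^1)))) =7514 / 4455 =1.69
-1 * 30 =-30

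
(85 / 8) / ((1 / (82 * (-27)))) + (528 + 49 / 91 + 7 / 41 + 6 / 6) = -49023295 / 2132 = -22994.04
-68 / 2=-34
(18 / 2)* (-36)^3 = -419904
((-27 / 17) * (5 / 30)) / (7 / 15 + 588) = -135 / 300118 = -0.00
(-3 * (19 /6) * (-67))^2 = 1620529 /4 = 405132.25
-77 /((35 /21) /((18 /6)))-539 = -3388 /5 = -677.60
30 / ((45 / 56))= 112 / 3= 37.33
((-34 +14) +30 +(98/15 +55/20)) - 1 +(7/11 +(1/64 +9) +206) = 2470357/10560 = 233.94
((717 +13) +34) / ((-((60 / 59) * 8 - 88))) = 11269 / 1178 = 9.57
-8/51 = -0.16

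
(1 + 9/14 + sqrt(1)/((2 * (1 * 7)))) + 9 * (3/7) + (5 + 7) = 123/7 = 17.57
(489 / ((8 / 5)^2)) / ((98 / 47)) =574575 / 6272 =91.61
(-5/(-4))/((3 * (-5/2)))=-0.17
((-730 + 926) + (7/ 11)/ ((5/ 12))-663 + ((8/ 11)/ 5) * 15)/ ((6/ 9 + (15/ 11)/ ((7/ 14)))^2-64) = 2522619/ 285760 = 8.83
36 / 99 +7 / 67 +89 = 65938 / 737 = 89.47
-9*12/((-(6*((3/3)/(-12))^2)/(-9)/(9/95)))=-209952/95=-2210.02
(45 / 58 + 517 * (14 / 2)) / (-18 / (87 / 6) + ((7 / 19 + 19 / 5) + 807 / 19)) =19944965 / 250158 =79.73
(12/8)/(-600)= -1/400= -0.00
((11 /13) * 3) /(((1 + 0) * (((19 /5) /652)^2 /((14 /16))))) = 306871950 /4693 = 65389.29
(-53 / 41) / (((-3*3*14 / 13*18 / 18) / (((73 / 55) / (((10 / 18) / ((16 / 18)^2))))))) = 1609504 / 6392925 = 0.25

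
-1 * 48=-48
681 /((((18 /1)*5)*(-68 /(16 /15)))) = -454 /3825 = -0.12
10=10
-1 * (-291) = 291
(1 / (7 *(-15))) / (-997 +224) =1 / 81165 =0.00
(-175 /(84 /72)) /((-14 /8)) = 600 /7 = 85.71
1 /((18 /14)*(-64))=-7 /576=-0.01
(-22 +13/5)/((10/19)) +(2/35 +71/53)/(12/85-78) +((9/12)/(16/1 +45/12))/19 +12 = -1145963794301/46067153475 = -24.88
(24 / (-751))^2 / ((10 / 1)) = 288 / 2820005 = 0.00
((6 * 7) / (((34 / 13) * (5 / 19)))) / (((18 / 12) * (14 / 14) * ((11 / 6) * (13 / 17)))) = 1596 / 55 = 29.02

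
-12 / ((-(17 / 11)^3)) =15972 / 4913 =3.25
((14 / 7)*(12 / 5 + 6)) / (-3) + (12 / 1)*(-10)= -628 / 5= -125.60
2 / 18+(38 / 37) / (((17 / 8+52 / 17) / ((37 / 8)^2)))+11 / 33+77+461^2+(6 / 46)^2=951469364737 / 4475340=212602.70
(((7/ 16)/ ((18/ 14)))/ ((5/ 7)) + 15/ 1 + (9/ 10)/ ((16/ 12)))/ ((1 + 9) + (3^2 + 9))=11629/ 20160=0.58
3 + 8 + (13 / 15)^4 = 585436 / 50625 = 11.56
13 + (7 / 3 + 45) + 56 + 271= 1162 / 3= 387.33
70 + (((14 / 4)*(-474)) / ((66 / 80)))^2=489302870 / 121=4043825.37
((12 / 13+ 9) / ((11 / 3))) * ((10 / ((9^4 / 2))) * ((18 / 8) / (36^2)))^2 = 1075 / 14182689261312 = 0.00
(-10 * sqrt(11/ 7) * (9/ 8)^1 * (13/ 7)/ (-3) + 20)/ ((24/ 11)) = 715 * sqrt(77)/ 1568 + 55/ 6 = 13.17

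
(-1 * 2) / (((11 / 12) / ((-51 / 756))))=34 / 231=0.15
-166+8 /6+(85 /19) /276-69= -408421 /1748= -233.65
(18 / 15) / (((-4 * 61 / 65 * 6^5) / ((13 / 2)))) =-169 / 632448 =-0.00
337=337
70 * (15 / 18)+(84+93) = 706 / 3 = 235.33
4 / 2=2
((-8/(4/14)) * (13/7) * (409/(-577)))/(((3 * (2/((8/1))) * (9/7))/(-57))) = -11314576/5193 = -2178.81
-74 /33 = -2.24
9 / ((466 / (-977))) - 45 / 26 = -62397 / 3029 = -20.60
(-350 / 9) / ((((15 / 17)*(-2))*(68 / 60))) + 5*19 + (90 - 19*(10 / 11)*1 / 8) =80105 / 396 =202.29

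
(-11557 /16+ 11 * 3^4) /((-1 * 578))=-2699 /9248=-0.29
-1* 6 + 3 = -3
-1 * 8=-8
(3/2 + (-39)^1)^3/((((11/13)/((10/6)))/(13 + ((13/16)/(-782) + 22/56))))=-10721121328125/7707392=-1391018.04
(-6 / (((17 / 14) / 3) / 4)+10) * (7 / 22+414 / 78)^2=-1084741139 / 695266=-1560.18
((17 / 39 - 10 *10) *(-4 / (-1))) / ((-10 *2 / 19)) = 73777 / 195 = 378.34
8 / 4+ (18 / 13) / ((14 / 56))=98 / 13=7.54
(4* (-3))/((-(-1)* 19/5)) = -60/19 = -3.16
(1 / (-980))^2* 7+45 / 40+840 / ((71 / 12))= 1393934921 / 9741200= 143.10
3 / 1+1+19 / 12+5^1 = 127 / 12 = 10.58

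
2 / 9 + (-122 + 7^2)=-655 / 9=-72.78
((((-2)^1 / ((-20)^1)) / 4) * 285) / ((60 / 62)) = 7.36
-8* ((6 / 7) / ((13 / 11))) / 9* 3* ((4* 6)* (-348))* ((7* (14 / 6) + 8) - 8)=3429888 / 13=263837.54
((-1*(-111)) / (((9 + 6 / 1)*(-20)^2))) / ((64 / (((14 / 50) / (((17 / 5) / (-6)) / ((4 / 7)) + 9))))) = 777 / 76880000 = 0.00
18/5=3.60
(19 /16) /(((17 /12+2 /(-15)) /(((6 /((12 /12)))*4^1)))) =1710 /77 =22.21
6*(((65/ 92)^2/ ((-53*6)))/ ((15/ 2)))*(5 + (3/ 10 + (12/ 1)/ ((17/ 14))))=-436189/ 22878192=-0.02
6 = 6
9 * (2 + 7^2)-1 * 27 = 432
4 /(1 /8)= 32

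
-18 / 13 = -1.38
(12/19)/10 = 6/95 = 0.06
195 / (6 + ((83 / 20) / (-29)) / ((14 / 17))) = 1583400 / 47309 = 33.47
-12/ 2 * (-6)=36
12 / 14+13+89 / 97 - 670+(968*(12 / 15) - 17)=346883 / 3395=102.17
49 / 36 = 1.36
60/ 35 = 12/ 7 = 1.71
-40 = -40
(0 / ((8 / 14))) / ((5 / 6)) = 0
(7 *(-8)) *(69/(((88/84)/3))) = -11065.09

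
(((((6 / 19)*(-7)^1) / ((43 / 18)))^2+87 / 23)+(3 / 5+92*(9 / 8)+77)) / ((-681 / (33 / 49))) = -313665968297 / 1707630433810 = -0.18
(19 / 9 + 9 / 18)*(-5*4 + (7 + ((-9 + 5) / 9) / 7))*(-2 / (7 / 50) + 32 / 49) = 465.01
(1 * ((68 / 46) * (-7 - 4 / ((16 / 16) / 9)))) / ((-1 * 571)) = 1462 / 13133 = 0.11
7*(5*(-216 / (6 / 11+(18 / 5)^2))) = -346500 / 619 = -559.77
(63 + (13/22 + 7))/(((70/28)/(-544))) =-844832/55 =-15360.58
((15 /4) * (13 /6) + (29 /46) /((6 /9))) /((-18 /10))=-8345 /1656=-5.04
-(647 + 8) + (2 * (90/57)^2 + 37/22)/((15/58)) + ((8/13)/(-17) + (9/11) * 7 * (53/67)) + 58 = -499837636919/881978955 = -566.72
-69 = -69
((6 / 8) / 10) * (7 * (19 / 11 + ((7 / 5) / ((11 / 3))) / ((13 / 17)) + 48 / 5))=22197 / 3575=6.21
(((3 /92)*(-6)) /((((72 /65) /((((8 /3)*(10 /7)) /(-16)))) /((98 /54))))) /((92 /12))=2275 /228528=0.01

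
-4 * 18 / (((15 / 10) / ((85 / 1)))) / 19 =-4080 / 19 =-214.74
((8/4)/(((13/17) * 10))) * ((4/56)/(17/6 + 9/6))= 51/11830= 0.00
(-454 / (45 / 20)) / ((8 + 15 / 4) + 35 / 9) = -7264 / 563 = -12.90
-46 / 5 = -9.20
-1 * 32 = -32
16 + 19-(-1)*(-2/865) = 30273/865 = 35.00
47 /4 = 11.75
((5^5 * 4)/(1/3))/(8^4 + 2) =6250/683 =9.15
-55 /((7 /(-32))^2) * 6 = -6896.33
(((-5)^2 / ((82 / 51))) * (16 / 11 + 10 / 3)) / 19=33575 / 8569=3.92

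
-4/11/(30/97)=-1.18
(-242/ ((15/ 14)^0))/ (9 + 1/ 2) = -484/ 19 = -25.47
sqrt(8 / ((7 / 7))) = 2 * sqrt(2) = 2.83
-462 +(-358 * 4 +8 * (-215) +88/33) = -10834/3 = -3611.33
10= 10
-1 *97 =-97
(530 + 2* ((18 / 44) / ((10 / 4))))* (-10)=-58336 / 11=-5303.27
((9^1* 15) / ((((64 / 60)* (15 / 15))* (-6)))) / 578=-675 / 18496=-0.04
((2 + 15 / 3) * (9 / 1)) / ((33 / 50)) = 1050 / 11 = 95.45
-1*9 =-9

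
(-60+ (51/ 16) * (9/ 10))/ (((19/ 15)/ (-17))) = 466191/ 608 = 766.76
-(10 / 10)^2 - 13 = -14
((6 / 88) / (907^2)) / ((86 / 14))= 21 / 1556451908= 0.00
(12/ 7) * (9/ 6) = 18/ 7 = 2.57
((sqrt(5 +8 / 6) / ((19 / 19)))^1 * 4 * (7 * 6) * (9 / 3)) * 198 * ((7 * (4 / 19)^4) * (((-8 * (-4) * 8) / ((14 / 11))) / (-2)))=-5994971136 * sqrt(57) / 130321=-347304.27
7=7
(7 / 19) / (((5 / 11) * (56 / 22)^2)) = 1331 / 10640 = 0.13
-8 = -8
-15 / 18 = -5 / 6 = -0.83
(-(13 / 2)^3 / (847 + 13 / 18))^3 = -7730680042917 / 227383105214656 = -0.03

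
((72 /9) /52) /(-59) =-2 /767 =-0.00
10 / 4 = 5 / 2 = 2.50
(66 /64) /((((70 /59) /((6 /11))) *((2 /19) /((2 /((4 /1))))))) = 10089 /4480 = 2.25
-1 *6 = -6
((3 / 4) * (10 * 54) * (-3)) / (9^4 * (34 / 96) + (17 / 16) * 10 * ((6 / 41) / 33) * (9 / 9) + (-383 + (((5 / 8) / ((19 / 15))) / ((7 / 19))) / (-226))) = -3467522520 / 5538699953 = -0.63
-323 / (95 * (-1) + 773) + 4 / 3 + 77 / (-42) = -0.98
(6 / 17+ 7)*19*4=9500 / 17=558.82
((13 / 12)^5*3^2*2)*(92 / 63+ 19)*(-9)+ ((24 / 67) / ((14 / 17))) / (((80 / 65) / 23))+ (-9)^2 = -31488116879 / 6483456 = -4856.69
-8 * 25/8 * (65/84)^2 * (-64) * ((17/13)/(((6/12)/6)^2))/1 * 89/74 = 393380000/1813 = 216977.39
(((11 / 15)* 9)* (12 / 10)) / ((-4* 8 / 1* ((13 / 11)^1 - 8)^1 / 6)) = 1089 / 5000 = 0.22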